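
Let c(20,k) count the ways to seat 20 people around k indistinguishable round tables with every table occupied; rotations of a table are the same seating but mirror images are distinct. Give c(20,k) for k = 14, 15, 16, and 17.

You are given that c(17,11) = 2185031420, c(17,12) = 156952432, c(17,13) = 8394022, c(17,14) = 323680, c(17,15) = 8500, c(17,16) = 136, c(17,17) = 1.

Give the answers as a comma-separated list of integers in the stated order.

20692933630, 973941900, 34916946, 920550

[18] T[18,12]:17*156952432+2185031420=4853222764 · T[18,13]:17*8394022+156952432=299650806 · T[18,14]:17*323680+8394022=13896582 · T[18,15]:17*8500+323680=468180 · T[18,16]:17*136+8500=10812 · T[18,17]:17*1+136=153
[19] T[19,13]:18*299650806+4853222764=10246937272 · T[19,14]:18*13896582+299650806=549789282 · T[19,15]:18*468180+13896582=22323822 · T[19,16]:18*10812+468180=662796 · T[19,17]:18*153+10812=13566
[20] T[20,14]:19*549789282+10246937272=20692933630 · T[20,15]:19*22323822+549789282=973941900 · T[20,16]:19*662796+22323822=34916946 · T[20,17]:19*13566+662796=920550
Read c(20,14) = 20692933630, c(20,15) = 973941900, c(20,16) = 34916946, c(20,17) = 920550.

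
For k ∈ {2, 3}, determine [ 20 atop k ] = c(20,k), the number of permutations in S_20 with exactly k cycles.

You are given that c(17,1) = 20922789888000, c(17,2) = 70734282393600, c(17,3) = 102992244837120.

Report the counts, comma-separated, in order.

431565146817638400, 668609730341153280

row 18: T[18][1]=17·20922789888000+0=355687428096000  T[18][2]=17·70734282393600+20922789888000=1223405590579200  T[18][3]=17·102992244837120+70734282393600=1821602444624640
row 19: T[19][1]=18·355687428096000+0=6402373705728000  T[19][2]=18·1223405590579200+355687428096000=22376988058521600  T[19][3]=18·1821602444624640+1223405590579200=34012249593822720
row 20: T[20][2]=19·22376988058521600+6402373705728000=431565146817638400  T[20][3]=19·34012249593822720+22376988058521600=668609730341153280
Read c(20,2) = 431565146817638400, c(20,3) = 668609730341153280.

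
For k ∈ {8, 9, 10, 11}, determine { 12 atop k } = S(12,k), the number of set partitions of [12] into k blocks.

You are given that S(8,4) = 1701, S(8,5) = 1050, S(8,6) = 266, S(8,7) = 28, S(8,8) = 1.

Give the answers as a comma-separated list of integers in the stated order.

159027, 22275, 1705, 66

row 9: T[9][5]=5·1050+1701=6951  T[9][6]=6·266+1050=2646  T[9][7]=7·28+266=462  T[9][8]=8·1+28=36  T[9][9]=9·0+1=1
row 10: T[10][6]=6·2646+6951=22827  T[10][7]=7·462+2646=5880  T[10][8]=8·36+462=750  T[10][9]=9·1+36=45  T[10][10]=10·0+1=1
row 11: T[11][7]=7·5880+22827=63987  T[11][8]=8·750+5880=11880  T[11][9]=9·45+750=1155  T[11][10]=10·1+45=55  T[11][11]=11·0+1=1
row 12: T[12][8]=8·11880+63987=159027  T[12][9]=9·1155+11880=22275  T[12][10]=10·55+1155=1705  T[12][11]=11·1+55=66
Read S(12,8) = 159027, S(12,9) = 22275, S(12,10) = 1705, S(12,11) = 66.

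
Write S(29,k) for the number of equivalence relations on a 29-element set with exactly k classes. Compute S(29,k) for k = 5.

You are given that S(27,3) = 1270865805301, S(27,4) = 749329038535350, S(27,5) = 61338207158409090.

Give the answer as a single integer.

1540200411172850701

r28: T_28,4=4×749329038535350+1270865805301=2998587019946701; T_28,5=5×61338207158409090+749329038535350=307440364830580800
r29: T_29,5=5×307440364830580800+2998587019946701=1540200411172850701
Read S(29,5) = 1540200411172850701.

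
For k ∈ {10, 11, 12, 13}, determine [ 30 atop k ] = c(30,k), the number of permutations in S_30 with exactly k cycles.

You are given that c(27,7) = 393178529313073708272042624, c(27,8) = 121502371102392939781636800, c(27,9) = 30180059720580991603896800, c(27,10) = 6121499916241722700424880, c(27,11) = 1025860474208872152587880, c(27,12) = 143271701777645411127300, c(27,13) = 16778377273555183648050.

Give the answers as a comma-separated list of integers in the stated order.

i=28: T(28,8)=393178529313073708272042624+27·121502371102392939781636800=3673742549077683082376236224 | T(28,9)=121502371102392939781636800+27·30180059720580991603896800=936363983558079713086850400 | T(28,10)=30180059720580991603896800+27·6121499916241722700424880=195460557459107504515368560 | T(28,11)=6121499916241722700424880+27·1025860474208872152587880=33819732719881270820297640 | T(28,12)=1025860474208872152587880+27·143271701777645411127300=4894196422205298253024980 | T(28,13)=143271701777645411127300+27·16778377273555183648050=596287888163635369624650
i=29: T(29,9)=3673742549077683082376236224+28·936363983558079713086850400=29891934088703915048808047424 | T(29,10)=936363983558079713086850400+28·195460557459107504515368560=6409259592413089839517170080 | T(29,11)=195460557459107504515368560+28·33819732719881270820297640=1142413073615783087483702480 | T(29,12)=33819732719881270820297640+28·4894196422205298253024980=170857232541629621904997080 | T(29,13)=4894196422205298253024980+28·596287888163635369624650=21590257290787088602515180
i=30: T(30,10)=29891934088703915048808047424+29·6409259592413089839517170080=215760462268683520394805979744 | T(30,11)=6409259592413089839517170080+29·1142413073615783087483702480=39539238727270799376544542000 | T(30,12)=1142413073615783087483702480+29·170857232541629621904997080=6097272817323042122728617800 | T(30,13)=170857232541629621904997080+29·21590257290787088602515180=796974693974455191377937300
Read c(30,10) = 215760462268683520394805979744, c(30,11) = 39539238727270799376544542000, c(30,12) = 6097272817323042122728617800, c(30,13) = 796974693974455191377937300.

215760462268683520394805979744, 39539238727270799376544542000, 6097272817323042122728617800, 796974693974455191377937300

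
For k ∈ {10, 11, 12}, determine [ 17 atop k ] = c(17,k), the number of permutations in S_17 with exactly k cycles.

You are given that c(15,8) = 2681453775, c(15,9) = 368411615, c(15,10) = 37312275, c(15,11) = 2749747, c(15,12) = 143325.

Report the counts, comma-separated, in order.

23057159840, 2185031420, 156952432

@16  (16,9):368411615·15+2681453775→8207628000, (16,10):37312275·15+368411615→928095740, (16,11):2749747·15+37312275→78558480, (16,12):143325·15+2749747→4899622
@17  (17,10):928095740·16+8207628000→23057159840, (17,11):78558480·16+928095740→2185031420, (17,12):4899622·16+78558480→156952432
Read c(17,10) = 23057159840, c(17,11) = 2185031420, c(17,12) = 156952432.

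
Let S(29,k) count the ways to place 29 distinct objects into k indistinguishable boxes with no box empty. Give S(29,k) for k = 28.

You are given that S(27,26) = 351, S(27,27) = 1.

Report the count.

406

r28: T_28,27=27×1+351=378; T_28,28=28×0+1=1
r29: T_29,28=28×1+378=406
Read S(29,28) = 406.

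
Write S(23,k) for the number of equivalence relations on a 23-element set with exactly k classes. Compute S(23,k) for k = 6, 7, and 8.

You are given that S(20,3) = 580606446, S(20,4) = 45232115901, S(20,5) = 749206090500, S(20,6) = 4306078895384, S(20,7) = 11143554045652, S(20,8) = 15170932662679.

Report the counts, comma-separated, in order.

998969857983405, 4382641999117305, 9741955019900400

@21  (21,4):45232115901·4+580606446→181509070050, (21,5):749206090500·5+45232115901→3791262568401, (21,6):4306078895384·6+749206090500→26585679462804, (21,7):11143554045652·7+4306078895384→82310957214948, (21,8):15170932662679·8+11143554045652→132511015347084
@22  (22,5):3791262568401·5+181509070050→19137821912055, (22,6):26585679462804·6+3791262568401→163305339345225, (22,7):82310957214948·7+26585679462804→602762379967440, (22,8):132511015347084·8+82310957214948→1142399079991620
@23  (23,6):163305339345225·6+19137821912055→998969857983405, (23,7):602762379967440·7+163305339345225→4382641999117305, (23,8):1142399079991620·8+602762379967440→9741955019900400
Read S(23,6) = 998969857983405, S(23,7) = 4382641999117305, S(23,8) = 9741955019900400.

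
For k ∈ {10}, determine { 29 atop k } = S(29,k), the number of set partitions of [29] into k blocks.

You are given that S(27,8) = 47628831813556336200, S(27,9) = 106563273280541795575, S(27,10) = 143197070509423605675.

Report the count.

16392038075086211019625

r28: T_28,9=9×106563273280541795575+47628831813556336200=1006698291338432496375; T_28,10=10×143197070509423605675+106563273280541795575=1538533978374777852325
r29: T_29,10=10×1538533978374777852325+1006698291338432496375=16392038075086211019625
Read S(29,10) = 16392038075086211019625.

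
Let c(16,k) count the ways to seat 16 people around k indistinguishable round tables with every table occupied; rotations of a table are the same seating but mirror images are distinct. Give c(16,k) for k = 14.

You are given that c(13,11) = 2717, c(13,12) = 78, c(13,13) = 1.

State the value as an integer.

6580

r14: T_14,12=13×78+2717=3731; T_14,13=13×1+78=91; T_14,14=13×0+1=1
r15: T_15,13=14×91+3731=5005; T_15,14=14×1+91=105
r16: T_16,14=15×105+5005=6580
Read c(16,14) = 6580.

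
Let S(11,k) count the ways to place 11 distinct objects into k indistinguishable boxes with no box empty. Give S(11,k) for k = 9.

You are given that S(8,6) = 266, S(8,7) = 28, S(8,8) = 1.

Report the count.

1155

i=9: T(9,7)=266+7·28=462 | T(9,8)=28+8·1=36 | T(9,9)=1+9·0=1
i=10: T(10,8)=462+8·36=750 | T(10,9)=36+9·1=45
i=11: T(11,9)=750+9·45=1155
Read S(11,9) = 1155.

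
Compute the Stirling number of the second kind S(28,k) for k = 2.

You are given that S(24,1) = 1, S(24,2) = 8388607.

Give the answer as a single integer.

134217727

[25] T[25,1]:1*1+0=1 · T[25,2]:2*8388607+1=16777215
[26] T[26,1]:1*1+0=1 · T[26,2]:2*16777215+1=33554431
[27] T[27,1]:1*1+0=1 · T[27,2]:2*33554431+1=67108863
[28] T[28,2]:2*67108863+1=134217727
Read S(28,2) = 134217727.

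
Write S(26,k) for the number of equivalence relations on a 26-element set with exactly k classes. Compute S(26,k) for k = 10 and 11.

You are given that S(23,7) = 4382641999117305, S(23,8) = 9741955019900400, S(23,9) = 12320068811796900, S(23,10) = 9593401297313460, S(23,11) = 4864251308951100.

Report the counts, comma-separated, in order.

13199555372846848005, 10029078340998476760

i=24: T(24,8)=4382641999117305+8·9741955019900400=82318282158320505 | T(24,9)=9741955019900400+9·12320068811796900=120622574326072500 | T(24,10)=12320068811796900+10·9593401297313460=108254081784931500 | T(24,11)=9593401297313460+11·4864251308951100=63100165695775560
i=25: T(25,9)=82318282158320505+9·120622574326072500=1167921451092973005 | T(25,10)=120622574326072500+10·108254081784931500=1203163392175387500 | T(25,11)=108254081784931500+11·63100165695775560=802355904438462660
i=26: T(26,10)=1167921451092973005+10·1203163392175387500=13199555372846848005 | T(26,11)=1203163392175387500+11·802355904438462660=10029078340998476760
Read S(26,10) = 13199555372846848005, S(26,11) = 10029078340998476760.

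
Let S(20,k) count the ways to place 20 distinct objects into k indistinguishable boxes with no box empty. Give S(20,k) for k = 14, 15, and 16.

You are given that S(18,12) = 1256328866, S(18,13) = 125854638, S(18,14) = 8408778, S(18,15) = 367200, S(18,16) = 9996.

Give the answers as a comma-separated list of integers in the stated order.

@19  (19,13):125854638·13+1256328866→2892439160, (19,14):8408778·14+125854638→243577530, (19,15):367200·15+8408778→13916778, (19,16):9996·16+367200→527136
@20  (20,14):243577530·14+2892439160→6302524580, (20,15):13916778·15+243577530→452329200, (20,16):527136·16+13916778→22350954
Read S(20,14) = 6302524580, S(20,15) = 452329200, S(20,16) = 22350954.

6302524580, 452329200, 22350954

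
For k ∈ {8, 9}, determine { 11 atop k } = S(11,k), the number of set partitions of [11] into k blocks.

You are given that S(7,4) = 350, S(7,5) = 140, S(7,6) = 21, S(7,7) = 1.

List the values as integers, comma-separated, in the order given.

11880, 1155

r8: T_8,5=5×140+350=1050; T_8,6=6×21+140=266; T_8,7=7×1+21=28; T_8,8=8×0+1=1
r9: T_9,6=6×266+1050=2646; T_9,7=7×28+266=462; T_9,8=8×1+28=36; T_9,9=9×0+1=1
r10: T_10,7=7×462+2646=5880; T_10,8=8×36+462=750; T_10,9=9×1+36=45
r11: T_11,8=8×750+5880=11880; T_11,9=9×45+750=1155
Read S(11,8) = 11880, S(11,9) = 1155.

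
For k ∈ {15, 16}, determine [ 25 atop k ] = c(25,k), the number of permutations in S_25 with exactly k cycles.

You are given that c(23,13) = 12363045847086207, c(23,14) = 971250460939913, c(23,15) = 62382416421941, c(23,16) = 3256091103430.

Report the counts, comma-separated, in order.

r24: T_24,14=23×971250460939913+12363045847086207=34701806448704206; T_24,15=23×62382416421941+971250460939913=2406046038644556; T_24,16=23×3256091103430+62382416421941=137272511800831
r25: T_25,15=24×2406046038644556+34701806448704206=92446911376173550; T_25,16=24×137272511800831+2406046038644556=5700586321864500
Read c(25,15) = 92446911376173550, c(25,16) = 5700586321864500.

92446911376173550, 5700586321864500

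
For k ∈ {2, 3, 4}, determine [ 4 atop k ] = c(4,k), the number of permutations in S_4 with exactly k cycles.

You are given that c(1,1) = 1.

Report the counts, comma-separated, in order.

r2: T_2,1=1×1+0=1; T_2,2=1×0+1=1
r3: T_3,1=2×1+0=2; T_3,2=2×1+1=3; T_3,3=2×0+1=1
r4: T_4,2=3×3+2=11; T_4,3=3×1+3=6; T_4,4=3×0+1=1
Read c(4,2) = 11, c(4,3) = 6, c(4,4) = 1.

11, 6, 1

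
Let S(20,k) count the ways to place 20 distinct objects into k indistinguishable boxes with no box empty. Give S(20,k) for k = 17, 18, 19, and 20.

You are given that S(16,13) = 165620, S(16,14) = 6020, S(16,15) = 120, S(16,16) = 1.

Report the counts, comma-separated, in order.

[17] T[17,14]:14*6020+165620=249900 · T[17,15]:15*120+6020=7820 · T[17,16]:16*1+120=136 · T[17,17]:17*0+1=1
[18] T[18,15]:15*7820+249900=367200 · T[18,16]:16*136+7820=9996 · T[18,17]:17*1+136=153 · T[18,18]:18*0+1=1
[19] T[19,16]:16*9996+367200=527136 · T[19,17]:17*153+9996=12597 · T[19,18]:18*1+153=171 · T[19,19]:19*0+1=1
[20] T[20,17]:17*12597+527136=741285 · T[20,18]:18*171+12597=15675 · T[20,19]:19*1+171=190 · T[20,20]:20*0+1=1
Read S(20,17) = 741285, S(20,18) = 15675, S(20,19) = 190, S(20,20) = 1.

741285, 15675, 190, 1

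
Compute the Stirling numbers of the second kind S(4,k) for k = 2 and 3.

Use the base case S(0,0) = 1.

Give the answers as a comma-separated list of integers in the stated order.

7, 6

[1] T[1,1]:1*0+1=1
[2] T[2,1]:1*1+0=1 · T[2,2]:2*0+1=1
[3] T[3,1]:1*1+0=1 · T[3,2]:2*1+1=3 · T[3,3]:3*0+1=1
[4] T[4,2]:2*3+1=7 · T[4,3]:3*1+3=6
Read S(4,2) = 7, S(4,3) = 6.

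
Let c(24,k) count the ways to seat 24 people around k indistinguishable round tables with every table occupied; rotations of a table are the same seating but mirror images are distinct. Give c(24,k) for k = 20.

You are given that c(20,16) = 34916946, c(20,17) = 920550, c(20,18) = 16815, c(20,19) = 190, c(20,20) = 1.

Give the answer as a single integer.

168423871

@21  (21,17):920550·20+34916946→53327946, (21,18):16815·20+920550→1256850, (21,19):190·20+16815→20615, (21,20):1·20+190→210
@22  (22,18):1256850·21+53327946→79721796, (22,19):20615·21+1256850→1689765, (22,20):210·21+20615→25025
@23  (23,19):1689765·22+79721796→116896626, (23,20):25025·22+1689765→2240315
@24  (24,20):2240315·23+116896626→168423871
Read c(24,20) = 168423871.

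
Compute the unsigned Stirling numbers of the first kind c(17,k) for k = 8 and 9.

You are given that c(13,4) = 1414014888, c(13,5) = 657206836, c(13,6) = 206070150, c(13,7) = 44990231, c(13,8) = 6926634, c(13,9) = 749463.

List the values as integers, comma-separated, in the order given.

r14: T_14,5=13×657206836+1414014888=9957703756; T_14,6=13×206070150+657206836=3336118786; T_14,7=13×44990231+206070150=790943153; T_14,8=13×6926634+44990231=135036473; T_14,9=13×749463+6926634=16669653
r15: T_15,6=14×3336118786+9957703756=56663366760; T_15,7=14×790943153+3336118786=14409322928; T_15,8=14×135036473+790943153=2681453775; T_15,9=14×16669653+135036473=368411615
r16: T_16,7=15×14409322928+56663366760=272803210680; T_16,8=15×2681453775+14409322928=54631129553; T_16,9=15×368411615+2681453775=8207628000
r17: T_17,8=16×54631129553+272803210680=1146901283528; T_17,9=16×8207628000+54631129553=185953177553
Read c(17,8) = 1146901283528, c(17,9) = 185953177553.

1146901283528, 185953177553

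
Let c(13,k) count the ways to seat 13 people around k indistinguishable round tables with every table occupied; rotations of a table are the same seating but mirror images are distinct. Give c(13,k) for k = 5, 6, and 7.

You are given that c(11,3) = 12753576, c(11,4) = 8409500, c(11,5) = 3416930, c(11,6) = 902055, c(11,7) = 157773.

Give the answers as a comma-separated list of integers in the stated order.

657206836, 206070150, 44990231

row 12: T[12][4]=11·8409500+12753576=105258076  T[12][5]=11·3416930+8409500=45995730  T[12][6]=11·902055+3416930=13339535  T[12][7]=11·157773+902055=2637558
row 13: T[13][5]=12·45995730+105258076=657206836  T[13][6]=12·13339535+45995730=206070150  T[13][7]=12·2637558+13339535=44990231
Read c(13,5) = 657206836, c(13,6) = 206070150, c(13,7) = 44990231.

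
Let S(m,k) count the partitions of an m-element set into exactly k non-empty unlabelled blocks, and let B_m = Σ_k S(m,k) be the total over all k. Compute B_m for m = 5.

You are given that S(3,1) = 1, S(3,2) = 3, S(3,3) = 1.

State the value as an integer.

[4] T[4,1]:1*1+0=1 · T[4,2]:2*3+1=7 · T[4,3]:3*1+3=6 · T[4,4]:4*0+1=1
[5] T[5,1]:1*1+0=1 · T[5,2]:2*7+1=15 · T[5,3]:3*6+7=25 · T[5,4]:4*1+6=10 · T[5,5]:5*0+1=1
B_5 = ΣS(5,k) = 1+15+25+10+1 = 52

52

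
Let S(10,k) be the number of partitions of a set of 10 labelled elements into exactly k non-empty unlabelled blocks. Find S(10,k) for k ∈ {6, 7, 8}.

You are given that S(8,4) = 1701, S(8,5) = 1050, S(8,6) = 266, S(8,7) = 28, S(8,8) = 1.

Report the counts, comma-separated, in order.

22827, 5880, 750

row 9: T[9][5]=5·1050+1701=6951  T[9][6]=6·266+1050=2646  T[9][7]=7·28+266=462  T[9][8]=8·1+28=36
row 10: T[10][6]=6·2646+6951=22827  T[10][7]=7·462+2646=5880  T[10][8]=8·36+462=750
Read S(10,6) = 22827, S(10,7) = 5880, S(10,8) = 750.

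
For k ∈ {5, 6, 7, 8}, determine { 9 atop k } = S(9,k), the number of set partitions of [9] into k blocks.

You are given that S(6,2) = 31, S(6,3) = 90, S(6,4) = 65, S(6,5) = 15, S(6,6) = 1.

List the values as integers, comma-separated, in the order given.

6951, 2646, 462, 36

row 7: T[7][3]=3·90+31=301  T[7][4]=4·65+90=350  T[7][5]=5·15+65=140  T[7][6]=6·1+15=21  T[7][7]=7·0+1=1
row 8: T[8][4]=4·350+301=1701  T[8][5]=5·140+350=1050  T[8][6]=6·21+140=266  T[8][7]=7·1+21=28  T[8][8]=8·0+1=1
row 9: T[9][5]=5·1050+1701=6951  T[9][6]=6·266+1050=2646  T[9][7]=7·28+266=462  T[9][8]=8·1+28=36
Read S(9,5) = 6951, S(9,6) = 2646, S(9,7) = 462, S(9,8) = 36.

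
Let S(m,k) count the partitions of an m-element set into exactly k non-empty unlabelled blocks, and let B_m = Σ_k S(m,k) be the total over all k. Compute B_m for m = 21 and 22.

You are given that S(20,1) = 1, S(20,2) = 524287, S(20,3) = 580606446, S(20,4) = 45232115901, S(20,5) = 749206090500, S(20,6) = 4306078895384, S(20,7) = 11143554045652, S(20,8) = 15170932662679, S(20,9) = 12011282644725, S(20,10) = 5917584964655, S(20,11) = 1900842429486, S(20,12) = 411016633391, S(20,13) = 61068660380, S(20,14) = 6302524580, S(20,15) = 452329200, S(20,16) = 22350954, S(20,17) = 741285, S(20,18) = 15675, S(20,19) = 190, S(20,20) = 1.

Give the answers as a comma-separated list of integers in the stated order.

@21  (21,1):1·1+0→1, (21,2):524287·2+1→1048575, (21,3):580606446·3+524287→1742343625, (21,4):45232115901·4+580606446→181509070050, (21,5):749206090500·5+45232115901→3791262568401, (21,6):4306078895384·6+749206090500→26585679462804, (21,7):11143554045652·7+4306078895384→82310957214948, (21,8):15170932662679·8+11143554045652→132511015347084, (21,9):12011282644725·9+15170932662679→123272476465204, (21,10):5917584964655·10+12011282644725→71187132291275, (21,11):1900842429486·11+5917584964655→26826851689001, (21,12):411016633391·12+1900842429486→6833042030178, (21,13):61068660380·13+411016633391→1204909218331, (21,14):6302524580·14+61068660380→149304004500, (21,15):452329200·15+6302524580→13087462580, (21,16):22350954·16+452329200→809944464, (21,17):741285·17+22350954→34952799, (21,18):15675·18+741285→1023435, (21,19):190·19+15675→19285, (21,20):1·20+190→210, (21,21):0·21+1→1
@22  (22,1):1·1+0→1, (22,2):1048575·2+1→2097151, (22,3):1742343625·3+1048575→5228079450, (22,4):181509070050·4+1742343625→727778623825, (22,5):3791262568401·5+181509070050→19137821912055, (22,6):26585679462804·6+3791262568401→163305339345225, (22,7):82310957214948·7+26585679462804→602762379967440, (22,8):132511015347084·8+82310957214948→1142399079991620, (22,9):123272476465204·9+132511015347084→1241963303533920, (22,10):71187132291275·10+123272476465204→835143799377954, (22,11):26826851689001·11+71187132291275→366282500870286, (22,12):6833042030178·12+26826851689001→108823356051137, (22,13):1204909218331·13+6833042030178→22496861868481, (22,14):149304004500·14+1204909218331→3295165281331, (22,15):13087462580·15+149304004500→345615943200, (22,16):809944464·16+13087462580→26046574004, (22,17):34952799·17+809944464→1404142047, (22,18):1023435·18+34952799→53374629, (22,19):19285·19+1023435→1389850, (22,20):210·20+19285→23485, (22,21):1·21+210→231, (22,22):0·22+1→1
B_21 = ΣS(21,k) = 1+1048575+1742343625+181509070050+3791262568401+26585679462804+82310957214948+132511015347084+123272476465204+71187132291275+26826851689001+6833042030178+1204909218331+149304004500+13087462580+809944464+34952799+1023435+19285+210+1 = 474869816156751
B_22 = ΣS(22,k) = 1+2097151+5228079450+727778623825+19137821912055+163305339345225+602762379967440+1142399079991620+1241963303533920+835143799377954+366282500870286+108823356051137+22496861868481+3295165281331+345615943200+26046574004+1404142047+53374629+1389850+23485+231+1 = 4506715738447323

474869816156751, 4506715738447323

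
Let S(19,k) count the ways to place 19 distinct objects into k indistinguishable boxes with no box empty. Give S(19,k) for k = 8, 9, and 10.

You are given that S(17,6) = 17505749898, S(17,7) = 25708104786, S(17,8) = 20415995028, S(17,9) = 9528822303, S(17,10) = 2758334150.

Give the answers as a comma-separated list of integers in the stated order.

1709751003480, 1144614626805, 477297033785

i=18: T(18,7)=17505749898+7·25708104786=197462483400 | T(18,8)=25708104786+8·20415995028=189036065010 | T(18,9)=20415995028+9·9528822303=106175395755 | T(18,10)=9528822303+10·2758334150=37112163803
i=19: T(19,8)=197462483400+8·189036065010=1709751003480 | T(19,9)=189036065010+9·106175395755=1144614626805 | T(19,10)=106175395755+10·37112163803=477297033785
Read S(19,8) = 1709751003480, S(19,9) = 1144614626805, S(19,10) = 477297033785.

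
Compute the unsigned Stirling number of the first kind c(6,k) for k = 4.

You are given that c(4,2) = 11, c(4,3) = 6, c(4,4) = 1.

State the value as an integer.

[5] T[5,3]:4*6+11=35 · T[5,4]:4*1+6=10
[6] T[6,4]:5*10+35=85
Read c(6,4) = 85.

85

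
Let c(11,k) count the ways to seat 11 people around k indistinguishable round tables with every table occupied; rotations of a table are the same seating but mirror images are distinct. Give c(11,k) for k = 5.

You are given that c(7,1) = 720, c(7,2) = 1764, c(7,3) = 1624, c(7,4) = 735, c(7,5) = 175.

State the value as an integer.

[8] T[8,2]:7*1764+720=13068 · T[8,3]:7*1624+1764=13132 · T[8,4]:7*735+1624=6769 · T[8,5]:7*175+735=1960
[9] T[9,3]:8*13132+13068=118124 · T[9,4]:8*6769+13132=67284 · T[9,5]:8*1960+6769=22449
[10] T[10,4]:9*67284+118124=723680 · T[10,5]:9*22449+67284=269325
[11] T[11,5]:10*269325+723680=3416930
Read c(11,5) = 3416930.

3416930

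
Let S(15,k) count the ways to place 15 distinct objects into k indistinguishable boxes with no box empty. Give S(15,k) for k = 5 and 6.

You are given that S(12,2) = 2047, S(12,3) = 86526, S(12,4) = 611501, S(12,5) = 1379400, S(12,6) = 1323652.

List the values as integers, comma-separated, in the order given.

i=13: T(13,3)=2047+3·86526=261625 | T(13,4)=86526+4·611501=2532530 | T(13,5)=611501+5·1379400=7508501 | T(13,6)=1379400+6·1323652=9321312
i=14: T(14,4)=261625+4·2532530=10391745 | T(14,5)=2532530+5·7508501=40075035 | T(14,6)=7508501+6·9321312=63436373
i=15: T(15,5)=10391745+5·40075035=210766920 | T(15,6)=40075035+6·63436373=420693273
Read S(15,5) = 210766920, S(15,6) = 420693273.

210766920, 420693273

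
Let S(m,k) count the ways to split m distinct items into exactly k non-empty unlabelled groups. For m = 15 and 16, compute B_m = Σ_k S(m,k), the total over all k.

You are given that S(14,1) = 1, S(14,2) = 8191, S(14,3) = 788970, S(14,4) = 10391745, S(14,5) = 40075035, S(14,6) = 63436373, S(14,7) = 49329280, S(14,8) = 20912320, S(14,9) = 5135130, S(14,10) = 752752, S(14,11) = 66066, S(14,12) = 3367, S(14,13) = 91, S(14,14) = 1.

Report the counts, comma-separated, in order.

1382958545, 10480142147

i=15: T(15,1)=0+1·1=1 | T(15,2)=1+2·8191=16383 | T(15,3)=8191+3·788970=2375101 | T(15,4)=788970+4·10391745=42355950 | T(15,5)=10391745+5·40075035=210766920 | T(15,6)=40075035+6·63436373=420693273 | T(15,7)=63436373+7·49329280=408741333 | T(15,8)=49329280+8·20912320=216627840 | T(15,9)=20912320+9·5135130=67128490 | T(15,10)=5135130+10·752752=12662650 | T(15,11)=752752+11·66066=1479478 | T(15,12)=66066+12·3367=106470 | T(15,13)=3367+13·91=4550 | T(15,14)=91+14·1=105 | T(15,15)=1+15·0=1
i=16: T(16,1)=0+1·1=1 | T(16,2)=1+2·16383=32767 | T(16,3)=16383+3·2375101=7141686 | T(16,4)=2375101+4·42355950=171798901 | T(16,5)=42355950+5·210766920=1096190550 | T(16,6)=210766920+6·420693273=2734926558 | T(16,7)=420693273+7·408741333=3281882604 | T(16,8)=408741333+8·216627840=2141764053 | T(16,9)=216627840+9·67128490=820784250 | T(16,10)=67128490+10·12662650=193754990 | T(16,11)=12662650+11·1479478=28936908 | T(16,12)=1479478+12·106470=2757118 | T(16,13)=106470+13·4550=165620 | T(16,14)=4550+14·105=6020 | T(16,15)=105+15·1=120 | T(16,16)=1+16·0=1
B_15 = ΣS(15,k) = 1+16383+2375101+42355950+210766920+420693273+408741333+216627840+67128490+12662650+1479478+106470+4550+105+1 = 1382958545
B_16 = ΣS(16,k) = 1+32767+7141686+171798901+1096190550+2734926558+3281882604+2141764053+820784250+193754990+28936908+2757118+165620+6020+120+1 = 10480142147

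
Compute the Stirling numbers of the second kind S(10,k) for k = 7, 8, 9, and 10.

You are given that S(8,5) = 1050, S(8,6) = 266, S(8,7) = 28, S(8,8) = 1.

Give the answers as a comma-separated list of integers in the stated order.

5880, 750, 45, 1

i=9: T(9,6)=1050+6·266=2646 | T(9,7)=266+7·28=462 | T(9,8)=28+8·1=36 | T(9,9)=1+9·0=1
i=10: T(10,7)=2646+7·462=5880 | T(10,8)=462+8·36=750 | T(10,9)=36+9·1=45 | T(10,10)=1+10·0=1
Read S(10,7) = 5880, S(10,8) = 750, S(10,9) = 45, S(10,10) = 1.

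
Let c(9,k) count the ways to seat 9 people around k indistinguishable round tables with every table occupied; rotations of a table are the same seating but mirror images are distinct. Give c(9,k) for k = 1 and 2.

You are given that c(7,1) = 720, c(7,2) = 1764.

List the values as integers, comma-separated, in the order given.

40320, 109584

@8  (8,1):720·7+0→5040, (8,2):1764·7+720→13068
@9  (9,1):5040·8+0→40320, (9,2):13068·8+5040→109584
Read c(9,1) = 40320, c(9,2) = 109584.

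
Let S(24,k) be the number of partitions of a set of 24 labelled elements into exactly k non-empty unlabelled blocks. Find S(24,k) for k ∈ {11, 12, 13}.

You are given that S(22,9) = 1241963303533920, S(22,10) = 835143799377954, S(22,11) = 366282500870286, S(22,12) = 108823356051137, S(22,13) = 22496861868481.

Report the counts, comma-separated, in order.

row 23: T[23][10]=10·835143799377954+1241963303533920=9593401297313460  T[23][11]=11·366282500870286+835143799377954=4864251308951100  T[23][12]=12·108823356051137+366282500870286=1672162773483930  T[23][13]=13·22496861868481+108823356051137=401282560341390
row 24: T[24][11]=11·4864251308951100+9593401297313460=63100165695775560  T[24][12]=12·1672162773483930+4864251308951100=24930204590758260  T[24][13]=13·401282560341390+1672162773483930=6888836057922000
Read S(24,11) = 63100165695775560, S(24,12) = 24930204590758260, S(24,13) = 6888836057922000.

63100165695775560, 24930204590758260, 6888836057922000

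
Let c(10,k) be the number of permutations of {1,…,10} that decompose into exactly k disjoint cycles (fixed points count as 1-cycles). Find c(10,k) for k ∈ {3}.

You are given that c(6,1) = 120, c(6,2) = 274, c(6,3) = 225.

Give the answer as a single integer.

@7  (7,1):120·6+0→720, (7,2):274·6+120→1764, (7,3):225·6+274→1624
@8  (8,1):720·7+0→5040, (8,2):1764·7+720→13068, (8,3):1624·7+1764→13132
@9  (9,2):13068·8+5040→109584, (9,3):13132·8+13068→118124
@10  (10,3):118124·9+109584→1172700
Read c(10,3) = 1172700.

1172700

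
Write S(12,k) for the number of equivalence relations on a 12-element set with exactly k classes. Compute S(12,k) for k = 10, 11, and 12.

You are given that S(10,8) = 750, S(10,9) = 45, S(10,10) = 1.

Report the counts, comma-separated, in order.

1705, 66, 1

row 11: T[11][9]=9·45+750=1155  T[11][10]=10·1+45=55  T[11][11]=11·0+1=1
row 12: T[12][10]=10·55+1155=1705  T[12][11]=11·1+55=66  T[12][12]=12·0+1=1
Read S(12,10) = 1705, S(12,11) = 66, S(12,12) = 1.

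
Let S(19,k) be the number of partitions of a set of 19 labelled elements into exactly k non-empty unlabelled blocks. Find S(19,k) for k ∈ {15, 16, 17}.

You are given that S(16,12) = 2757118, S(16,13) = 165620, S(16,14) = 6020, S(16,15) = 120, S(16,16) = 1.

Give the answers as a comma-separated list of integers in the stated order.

13916778, 527136, 12597

i=17: T(17,13)=2757118+13·165620=4910178 | T(17,14)=165620+14·6020=249900 | T(17,15)=6020+15·120=7820 | T(17,16)=120+16·1=136 | T(17,17)=1+17·0=1
i=18: T(18,14)=4910178+14·249900=8408778 | T(18,15)=249900+15·7820=367200 | T(18,16)=7820+16·136=9996 | T(18,17)=136+17·1=153
i=19: T(19,15)=8408778+15·367200=13916778 | T(19,16)=367200+16·9996=527136 | T(19,17)=9996+17·153=12597
Read S(19,15) = 13916778, S(19,16) = 527136, S(19,17) = 12597.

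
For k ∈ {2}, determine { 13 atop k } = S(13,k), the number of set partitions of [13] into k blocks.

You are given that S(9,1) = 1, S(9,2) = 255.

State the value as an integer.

4095

i=10: T(10,1)=0+1·1=1 | T(10,2)=1+2·255=511
i=11: T(11,1)=0+1·1=1 | T(11,2)=1+2·511=1023
i=12: T(12,1)=0+1·1=1 | T(12,2)=1+2·1023=2047
i=13: T(13,2)=1+2·2047=4095
Read S(13,2) = 4095.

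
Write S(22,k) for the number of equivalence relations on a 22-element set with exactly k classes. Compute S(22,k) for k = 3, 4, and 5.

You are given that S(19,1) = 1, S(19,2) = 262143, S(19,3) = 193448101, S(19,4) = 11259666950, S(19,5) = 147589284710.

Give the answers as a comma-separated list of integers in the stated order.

r20: T_20,1=1×1+0=1; T_20,2=2×262143+1=524287; T_20,3=3×193448101+262143=580606446; T_20,4=4×11259666950+193448101=45232115901; T_20,5=5×147589284710+11259666950=749206090500
r21: T_21,2=2×524287+1=1048575; T_21,3=3×580606446+524287=1742343625; T_21,4=4×45232115901+580606446=181509070050; T_21,5=5×749206090500+45232115901=3791262568401
r22: T_22,3=3×1742343625+1048575=5228079450; T_22,4=4×181509070050+1742343625=727778623825; T_22,5=5×3791262568401+181509070050=19137821912055
Read S(22,3) = 5228079450, S(22,4) = 727778623825, S(22,5) = 19137821912055.

5228079450, 727778623825, 19137821912055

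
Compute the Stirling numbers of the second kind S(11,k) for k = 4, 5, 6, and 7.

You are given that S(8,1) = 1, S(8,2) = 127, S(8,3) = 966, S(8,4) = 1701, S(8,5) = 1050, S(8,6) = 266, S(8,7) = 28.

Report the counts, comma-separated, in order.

@9  (9,2):127·2+1→255, (9,3):966·3+127→3025, (9,4):1701·4+966→7770, (9,5):1050·5+1701→6951, (9,6):266·6+1050→2646, (9,7):28·7+266→462
@10  (10,3):3025·3+255→9330, (10,4):7770·4+3025→34105, (10,5):6951·5+7770→42525, (10,6):2646·6+6951→22827, (10,7):462·7+2646→5880
@11  (11,4):34105·4+9330→145750, (11,5):42525·5+34105→246730, (11,6):22827·6+42525→179487, (11,7):5880·7+22827→63987
Read S(11,4) = 145750, S(11,5) = 246730, S(11,6) = 179487, S(11,7) = 63987.

145750, 246730, 179487, 63987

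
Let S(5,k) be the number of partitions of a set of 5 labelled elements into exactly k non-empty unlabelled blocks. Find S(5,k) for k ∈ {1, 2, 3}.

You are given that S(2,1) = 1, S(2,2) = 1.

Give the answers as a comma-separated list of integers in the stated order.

1, 15, 25

i=3: T(3,1)=0+1·1=1 | T(3,2)=1+2·1=3 | T(3,3)=1+3·0=1
i=4: T(4,1)=0+1·1=1 | T(4,2)=1+2·3=7 | T(4,3)=3+3·1=6
i=5: T(5,1)=0+1·1=1 | T(5,2)=1+2·7=15 | T(5,3)=7+3·6=25
Read S(5,1) = 1, S(5,2) = 15, S(5,3) = 25.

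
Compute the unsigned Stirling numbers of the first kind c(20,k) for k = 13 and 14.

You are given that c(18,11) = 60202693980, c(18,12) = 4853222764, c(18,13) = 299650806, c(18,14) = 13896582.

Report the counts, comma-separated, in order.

342252511900, 20692933630

@19  (19,12):4853222764·18+60202693980→147560703732, (19,13):299650806·18+4853222764→10246937272, (19,14):13896582·18+299650806→549789282
@20  (20,13):10246937272·19+147560703732→342252511900, (20,14):549789282·19+10246937272→20692933630
Read c(20,13) = 342252511900, c(20,14) = 20692933630.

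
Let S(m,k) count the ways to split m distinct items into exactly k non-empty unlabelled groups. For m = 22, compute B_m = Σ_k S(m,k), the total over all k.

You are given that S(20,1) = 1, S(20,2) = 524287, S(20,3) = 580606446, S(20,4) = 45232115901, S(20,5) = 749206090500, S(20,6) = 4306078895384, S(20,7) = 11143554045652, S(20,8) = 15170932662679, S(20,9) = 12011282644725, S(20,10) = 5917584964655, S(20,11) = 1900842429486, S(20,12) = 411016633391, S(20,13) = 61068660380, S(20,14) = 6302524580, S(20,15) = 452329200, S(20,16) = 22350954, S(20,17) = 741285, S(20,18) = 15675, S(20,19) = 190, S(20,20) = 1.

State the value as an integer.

r21: T_21,1=1×1+0=1; T_21,2=2×524287+1=1048575; T_21,3=3×580606446+524287=1742343625; T_21,4=4×45232115901+580606446=181509070050; T_21,5=5×749206090500+45232115901=3791262568401; T_21,6=6×4306078895384+749206090500=26585679462804; T_21,7=7×11143554045652+4306078895384=82310957214948; T_21,8=8×15170932662679+11143554045652=132511015347084; T_21,9=9×12011282644725+15170932662679=123272476465204; T_21,10=10×5917584964655+12011282644725=71187132291275; T_21,11=11×1900842429486+5917584964655=26826851689001; T_21,12=12×411016633391+1900842429486=6833042030178; T_21,13=13×61068660380+411016633391=1204909218331; T_21,14=14×6302524580+61068660380=149304004500; T_21,15=15×452329200+6302524580=13087462580; T_21,16=16×22350954+452329200=809944464; T_21,17=17×741285+22350954=34952799; T_21,18=18×15675+741285=1023435; T_21,19=19×190+15675=19285; T_21,20=20×1+190=210; T_21,21=21×0+1=1
r22: T_22,1=1×1+0=1; T_22,2=2×1048575+1=2097151; T_22,3=3×1742343625+1048575=5228079450; T_22,4=4×181509070050+1742343625=727778623825; T_22,5=5×3791262568401+181509070050=19137821912055; T_22,6=6×26585679462804+3791262568401=163305339345225; T_22,7=7×82310957214948+26585679462804=602762379967440; T_22,8=8×132511015347084+82310957214948=1142399079991620; T_22,9=9×123272476465204+132511015347084=1241963303533920; T_22,10=10×71187132291275+123272476465204=835143799377954; T_22,11=11×26826851689001+71187132291275=366282500870286; T_22,12=12×6833042030178+26826851689001=108823356051137; T_22,13=13×1204909218331+6833042030178=22496861868481; T_22,14=14×149304004500+1204909218331=3295165281331; T_22,15=15×13087462580+149304004500=345615943200; T_22,16=16×809944464+13087462580=26046574004; T_22,17=17×34952799+809944464=1404142047; T_22,18=18×1023435+34952799=53374629; T_22,19=19×19285+1023435=1389850; T_22,20=20×210+19285=23485; T_22,21=21×1+210=231; T_22,22=22×0+1=1
B_22 = ΣS(22,k) = 1+2097151+5228079450+727778623825+19137821912055+163305339345225+602762379967440+1142399079991620+1241963303533920+835143799377954+366282500870286+108823356051137+22496861868481+3295165281331+345615943200+26046574004+1404142047+53374629+1389850+23485+231+1 = 4506715738447323

4506715738447323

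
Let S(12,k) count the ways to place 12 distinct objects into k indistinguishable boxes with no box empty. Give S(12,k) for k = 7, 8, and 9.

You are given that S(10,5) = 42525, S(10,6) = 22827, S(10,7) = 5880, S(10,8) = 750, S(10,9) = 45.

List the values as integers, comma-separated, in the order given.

r11: T_11,6=6×22827+42525=179487; T_11,7=7×5880+22827=63987; T_11,8=8×750+5880=11880; T_11,9=9×45+750=1155
r12: T_12,7=7×63987+179487=627396; T_12,8=8×11880+63987=159027; T_12,9=9×1155+11880=22275
Read S(12,7) = 627396, S(12,8) = 159027, S(12,9) = 22275.

627396, 159027, 22275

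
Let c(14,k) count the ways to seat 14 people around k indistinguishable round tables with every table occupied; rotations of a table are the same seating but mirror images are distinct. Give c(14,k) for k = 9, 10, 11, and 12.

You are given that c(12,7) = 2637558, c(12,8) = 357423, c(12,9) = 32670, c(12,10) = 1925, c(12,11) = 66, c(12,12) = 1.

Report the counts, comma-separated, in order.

16669653, 1474473, 91091, 3731

row 13: T[13][8]=12·357423+2637558=6926634  T[13][9]=12·32670+357423=749463  T[13][10]=12·1925+32670=55770  T[13][11]=12·66+1925=2717  T[13][12]=12·1+66=78
row 14: T[14][9]=13·749463+6926634=16669653  T[14][10]=13·55770+749463=1474473  T[14][11]=13·2717+55770=91091  T[14][12]=13·78+2717=3731
Read c(14,9) = 16669653, c(14,10) = 1474473, c(14,11) = 91091, c(14,12) = 3731.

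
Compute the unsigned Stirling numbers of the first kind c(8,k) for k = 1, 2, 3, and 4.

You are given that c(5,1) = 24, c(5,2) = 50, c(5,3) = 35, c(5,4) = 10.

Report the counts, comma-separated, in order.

row 6: T[6][1]=5·24+0=120  T[6][2]=5·50+24=274  T[6][3]=5·35+50=225  T[6][4]=5·10+35=85
row 7: T[7][1]=6·120+0=720  T[7][2]=6·274+120=1764  T[7][3]=6·225+274=1624  T[7][4]=6·85+225=735
row 8: T[8][1]=7·720+0=5040  T[8][2]=7·1764+720=13068  T[8][3]=7·1624+1764=13132  T[8][4]=7·735+1624=6769
Read c(8,1) = 5040, c(8,2) = 13068, c(8,3) = 13132, c(8,4) = 6769.

5040, 13068, 13132, 6769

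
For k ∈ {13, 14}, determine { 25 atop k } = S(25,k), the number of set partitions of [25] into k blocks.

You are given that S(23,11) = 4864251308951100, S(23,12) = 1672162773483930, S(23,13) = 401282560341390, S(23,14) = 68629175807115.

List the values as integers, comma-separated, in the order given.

114485073343744260, 25958110360896000

r24: T_24,12=12×1672162773483930+4864251308951100=24930204590758260; T_24,13=13×401282560341390+1672162773483930=6888836057922000; T_24,14=14×68629175807115+401282560341390=1362091021641000
r25: T_25,13=13×6888836057922000+24930204590758260=114485073343744260; T_25,14=14×1362091021641000+6888836057922000=25958110360896000
Read S(25,13) = 114485073343744260, S(25,14) = 25958110360896000.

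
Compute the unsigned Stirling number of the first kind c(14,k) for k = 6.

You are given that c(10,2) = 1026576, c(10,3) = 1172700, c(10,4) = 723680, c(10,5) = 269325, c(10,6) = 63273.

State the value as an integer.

row 11: T[11][3]=10·1172700+1026576=12753576  T[11][4]=10·723680+1172700=8409500  T[11][5]=10·269325+723680=3416930  T[11][6]=10·63273+269325=902055
row 12: T[12][4]=11·8409500+12753576=105258076  T[12][5]=11·3416930+8409500=45995730  T[12][6]=11·902055+3416930=13339535
row 13: T[13][5]=12·45995730+105258076=657206836  T[13][6]=12·13339535+45995730=206070150
row 14: T[14][6]=13·206070150+657206836=3336118786
Read c(14,6) = 3336118786.

3336118786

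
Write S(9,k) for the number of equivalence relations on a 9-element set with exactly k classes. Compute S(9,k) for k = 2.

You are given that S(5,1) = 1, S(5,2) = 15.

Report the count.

255

[6] T[6,1]:1*1+0=1 · T[6,2]:2*15+1=31
[7] T[7,1]:1*1+0=1 · T[7,2]:2*31+1=63
[8] T[8,1]:1*1+0=1 · T[8,2]:2*63+1=127
[9] T[9,2]:2*127+1=255
Read S(9,2) = 255.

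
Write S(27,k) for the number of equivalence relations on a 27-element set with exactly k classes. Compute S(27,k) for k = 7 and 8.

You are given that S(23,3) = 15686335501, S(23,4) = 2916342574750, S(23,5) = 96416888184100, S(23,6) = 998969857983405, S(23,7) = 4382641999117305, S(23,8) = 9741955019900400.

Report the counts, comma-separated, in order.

@24  (24,4):2916342574750·4+15686335501→11681056634501, (24,5):96416888184100·5+2916342574750→485000783495250, (24,6):998969857983405·6+96416888184100→6090236036084530, (24,7):4382641999117305·7+998969857983405→31677463851804540, (24,8):9741955019900400·8+4382641999117305→82318282158320505
@25  (25,5):485000783495250·5+11681056634501→2436684974110751, (25,6):6090236036084530·6+485000783495250→37026417000002430, (25,7):31677463851804540·7+6090236036084530→227832482998716310, (25,8):82318282158320505·8+31677463851804540→690223721118368580
@26  (26,6):37026417000002430·6+2436684974110751→224595186974125331, (26,7):227832482998716310·7+37026417000002430→1631853797991016600, (26,8):690223721118368580·8+227832482998716310→5749622251945664950
@27  (27,7):1631853797991016600·7+224595186974125331→11647571772911241531, (27,8):5749622251945664950·8+1631853797991016600→47628831813556336200
Read S(27,7) = 11647571772911241531, S(27,8) = 47628831813556336200.

11647571772911241531, 47628831813556336200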